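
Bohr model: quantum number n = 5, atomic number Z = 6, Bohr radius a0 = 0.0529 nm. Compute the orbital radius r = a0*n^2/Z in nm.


r = a0 * n^2 / Z
= 0.0529 * 5^2 / 6
= 0.0529 * 25 / 6
= 0.2204 nm

0.2204


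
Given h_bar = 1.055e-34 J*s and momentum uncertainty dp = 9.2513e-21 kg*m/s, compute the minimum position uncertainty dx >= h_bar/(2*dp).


dx = h_bar / (2 * dp)
= 1.055e-34 / (2 * 9.2513e-21)
= 1.055e-34 / 1.8503e-20
= 5.7019e-15 m

5.7019e-15


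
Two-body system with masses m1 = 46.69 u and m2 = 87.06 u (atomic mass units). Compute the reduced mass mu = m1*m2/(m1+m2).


mu = m1 * m2 / (m1 + m2)
= 46.69 * 87.06 / (46.69 + 87.06)
= 4064.8314 / 133.75
= 30.3913 u

30.3913


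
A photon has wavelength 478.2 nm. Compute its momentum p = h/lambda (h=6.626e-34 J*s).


p = h / lambda
= 6.626e-34 / (478.2e-9)
= 6.626e-34 / 4.7820e-07
= 1.3856e-27 kg*m/s

1.3856e-27


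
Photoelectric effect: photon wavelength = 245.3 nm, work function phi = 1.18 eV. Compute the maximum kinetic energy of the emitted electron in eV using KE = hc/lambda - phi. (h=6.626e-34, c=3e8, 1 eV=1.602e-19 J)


E_photon = hc / lambda
= (6.626e-34)(3e8) / (245.3e-9)
= 8.1035e-19 J
= 5.0584 eV
KE = E_photon - phi
= 5.0584 - 1.18
= 3.8784 eV

3.8784


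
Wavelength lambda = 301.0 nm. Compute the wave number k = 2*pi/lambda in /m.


k = 2 * pi / lambda
= 6.2832 / (301.0e-9)
= 6.2832 / 3.0100e-07
= 2.0874e+07 /m

2.0874e+07


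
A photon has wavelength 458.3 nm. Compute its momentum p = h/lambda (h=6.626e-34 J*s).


p = h / lambda
= 6.626e-34 / (458.3e-9)
= 6.626e-34 / 4.5830e-07
= 1.4458e-27 kg*m/s

1.4458e-27


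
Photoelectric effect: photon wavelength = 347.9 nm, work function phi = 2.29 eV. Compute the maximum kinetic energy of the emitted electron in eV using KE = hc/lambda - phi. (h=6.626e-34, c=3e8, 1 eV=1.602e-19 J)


E_photon = hc / lambda
= (6.626e-34)(3e8) / (347.9e-9)
= 5.7137e-19 J
= 3.5666 eV
KE = E_photon - phi
= 3.5666 - 2.29
= 1.2766 eV

1.2766


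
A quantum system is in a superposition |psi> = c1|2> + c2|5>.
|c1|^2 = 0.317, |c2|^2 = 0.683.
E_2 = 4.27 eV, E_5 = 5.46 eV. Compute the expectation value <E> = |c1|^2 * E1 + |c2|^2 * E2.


<E> = |c1|^2 * E1 + |c2|^2 * E2
= 0.317 * 4.27 + 0.683 * 5.46
= 1.3536 + 3.7292
= 5.0828 eV

5.0828


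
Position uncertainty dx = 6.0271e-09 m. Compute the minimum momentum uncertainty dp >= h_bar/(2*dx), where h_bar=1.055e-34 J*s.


dp = h_bar / (2 * dx)
= 1.055e-34 / (2 * 6.0271e-09)
= 1.055e-34 / 1.2054e-08
= 8.7521e-27 kg*m/s

8.7521e-27


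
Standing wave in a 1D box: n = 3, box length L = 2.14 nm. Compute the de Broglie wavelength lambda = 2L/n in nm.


lambda = 2L / n
= 2 * 2.14 / 3
= 4.28 / 3
= 1.4267 nm

1.4267


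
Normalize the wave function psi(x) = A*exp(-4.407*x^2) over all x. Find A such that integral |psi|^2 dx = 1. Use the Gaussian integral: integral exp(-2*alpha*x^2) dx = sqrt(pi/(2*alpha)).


integral |psi|^2 dx = A^2 * sqrt(pi/(2*alpha)) = 1
A^2 = sqrt(2*alpha/pi)
= sqrt(2 * 4.407 / pi)
= 1.674988
A = sqrt(1.674988)
= 1.2942

1.2942


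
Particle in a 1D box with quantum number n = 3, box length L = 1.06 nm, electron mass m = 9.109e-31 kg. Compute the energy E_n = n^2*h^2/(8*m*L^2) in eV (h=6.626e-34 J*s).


E = n^2 * h^2 / (8 * m * L^2)
= 3^2 * (6.626e-34)^2 / (8 * 9.109e-31 * (1.06e-9)^2)
= 9 * 4.3904e-67 / (8 * 9.109e-31 * 1.1236e-18)
= 4.8258e-19 J
= 3.0124 eV

3.0124


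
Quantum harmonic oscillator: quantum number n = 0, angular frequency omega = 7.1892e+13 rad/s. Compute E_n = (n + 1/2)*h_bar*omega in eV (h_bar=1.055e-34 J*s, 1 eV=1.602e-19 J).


E = (n + 1/2) * h_bar * omega
= (0 + 0.5) * 1.055e-34 * 7.1892e+13
= 0.5 * 7.5846e-21
= 3.7923e-21 J
= 0.0237 eV

0.0237


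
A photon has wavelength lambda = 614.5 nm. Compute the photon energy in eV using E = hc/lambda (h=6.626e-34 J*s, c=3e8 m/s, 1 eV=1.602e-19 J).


E = hc / lambda
= (6.626e-34)(3e8) / (614.5e-9)
= 1.9878e-25 / 6.1450e-07
= 3.2348e-19 J
Converting to eV: 3.2348e-19 / 1.602e-19
= 2.0192 eV

2.0192


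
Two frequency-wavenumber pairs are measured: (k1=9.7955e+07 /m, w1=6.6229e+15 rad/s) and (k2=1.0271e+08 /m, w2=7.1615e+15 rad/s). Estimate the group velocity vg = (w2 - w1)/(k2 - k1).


vg = (w2 - w1) / (k2 - k1)
= (7.1615e+15 - 6.6229e+15) / (1.0271e+08 - 9.7955e+07)
= 5.3860e+14 / 4.7550e+06
= 1.1327e+08 m/s

1.1327e+08


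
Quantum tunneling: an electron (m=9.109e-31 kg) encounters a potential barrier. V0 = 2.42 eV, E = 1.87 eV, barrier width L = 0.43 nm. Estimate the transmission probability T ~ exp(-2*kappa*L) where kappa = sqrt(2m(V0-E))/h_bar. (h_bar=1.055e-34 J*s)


V0 - E = 0.55 eV = 8.8110e-20 J
kappa = sqrt(2 * m * (V0-E)) / h_bar
= sqrt(2 * 9.109e-31 * 8.8110e-20) / 1.055e-34
= 3.7976e+09 /m
2*kappa*L = 2 * 3.7976e+09 * 0.43e-9
= 3.2659
T = exp(-3.2659) = 3.816083e-02

3.816083e-02


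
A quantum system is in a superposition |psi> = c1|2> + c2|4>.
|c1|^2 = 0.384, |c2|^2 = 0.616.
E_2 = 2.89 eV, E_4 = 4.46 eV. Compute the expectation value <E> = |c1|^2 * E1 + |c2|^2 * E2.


<E> = |c1|^2 * E1 + |c2|^2 * E2
= 0.384 * 2.89 + 0.616 * 4.46
= 1.1098 + 2.7474
= 3.8571 eV

3.8571


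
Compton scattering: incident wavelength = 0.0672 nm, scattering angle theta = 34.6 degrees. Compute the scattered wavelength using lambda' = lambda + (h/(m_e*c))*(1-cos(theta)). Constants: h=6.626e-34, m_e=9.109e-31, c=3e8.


Compton wavelength: h/(m_e*c) = 2.4247e-12 m
d_lambda = 2.4247e-12 * (1 - cos(34.6 deg))
= 2.4247e-12 * 0.176864
= 4.2884e-13 m = 0.000429 nm
lambda' = 0.0672 + 0.000429
= 0.067629 nm

0.067629


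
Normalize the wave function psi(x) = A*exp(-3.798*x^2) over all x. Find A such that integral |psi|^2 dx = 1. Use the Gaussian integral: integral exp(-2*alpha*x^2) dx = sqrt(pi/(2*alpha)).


integral |psi|^2 dx = A^2 * sqrt(pi/(2*alpha)) = 1
A^2 = sqrt(2*alpha/pi)
= sqrt(2 * 3.798 / pi)
= 1.554954
A = sqrt(1.554954)
= 1.247

1.247


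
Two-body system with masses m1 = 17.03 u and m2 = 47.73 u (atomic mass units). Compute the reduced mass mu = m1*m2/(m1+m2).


mu = m1 * m2 / (m1 + m2)
= 17.03 * 47.73 / (17.03 + 47.73)
= 812.8419 / 64.76
= 12.5516 u

12.5516


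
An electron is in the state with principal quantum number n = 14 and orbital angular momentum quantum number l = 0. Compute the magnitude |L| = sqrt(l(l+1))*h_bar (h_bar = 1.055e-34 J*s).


L = sqrt(l*(l+1)) * h_bar
= sqrt(0 * 1) * 1.055e-34
= sqrt(0) * 1.055e-34
= 0.0 * 1.055e-34
= 0.0000e+00 J*s

0.0000e+00


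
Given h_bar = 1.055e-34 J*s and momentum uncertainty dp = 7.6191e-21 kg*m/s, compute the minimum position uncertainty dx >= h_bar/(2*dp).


dx = h_bar / (2 * dp)
= 1.055e-34 / (2 * 7.6191e-21)
= 1.055e-34 / 1.5238e-20
= 6.9234e-15 m

6.9234e-15


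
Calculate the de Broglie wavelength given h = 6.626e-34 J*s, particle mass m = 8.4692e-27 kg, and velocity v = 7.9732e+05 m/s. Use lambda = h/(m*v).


lambda = h / (m * v)
= 6.626e-34 / (8.4692e-27 * 7.9732e+05)
= 6.626e-34 / 6.7527e-21
= 9.8124e-14 m

9.8124e-14


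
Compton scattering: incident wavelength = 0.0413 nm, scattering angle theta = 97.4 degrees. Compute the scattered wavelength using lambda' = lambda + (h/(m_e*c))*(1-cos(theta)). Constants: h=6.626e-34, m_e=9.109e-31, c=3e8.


Compton wavelength: h/(m_e*c) = 2.4247e-12 m
d_lambda = 2.4247e-12 * (1 - cos(97.4 deg))
= 2.4247e-12 * 1.128796
= 2.7370e-12 m = 0.002737 nm
lambda' = 0.0413 + 0.002737
= 0.044037 nm

0.044037


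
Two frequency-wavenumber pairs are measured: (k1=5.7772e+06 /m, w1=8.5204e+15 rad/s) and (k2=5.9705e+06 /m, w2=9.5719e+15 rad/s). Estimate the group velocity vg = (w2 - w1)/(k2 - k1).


vg = (w2 - w1) / (k2 - k1)
= (9.5719e+15 - 8.5204e+15) / (5.9705e+06 - 5.7772e+06)
= 1.0515e+15 / 1.9330e+05
= 5.4397e+09 m/s

5.4397e+09


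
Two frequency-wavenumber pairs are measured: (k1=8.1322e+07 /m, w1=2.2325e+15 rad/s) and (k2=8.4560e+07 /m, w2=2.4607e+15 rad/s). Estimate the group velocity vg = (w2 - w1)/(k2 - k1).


vg = (w2 - w1) / (k2 - k1)
= (2.4607e+15 - 2.2325e+15) / (8.4560e+07 - 8.1322e+07)
= 2.2820e+14 / 3.2380e+06
= 7.0476e+07 m/s

7.0476e+07


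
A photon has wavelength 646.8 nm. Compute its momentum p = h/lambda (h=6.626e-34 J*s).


p = h / lambda
= 6.626e-34 / (646.8e-9)
= 6.626e-34 / 6.4680e-07
= 1.0244e-27 kg*m/s

1.0244e-27


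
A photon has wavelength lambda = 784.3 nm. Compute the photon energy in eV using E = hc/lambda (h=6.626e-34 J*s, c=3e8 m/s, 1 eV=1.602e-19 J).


E = hc / lambda
= (6.626e-34)(3e8) / (784.3e-9)
= 1.9878e-25 / 7.8430e-07
= 2.5345e-19 J
Converting to eV: 2.5345e-19 / 1.602e-19
= 1.5821 eV

1.5821


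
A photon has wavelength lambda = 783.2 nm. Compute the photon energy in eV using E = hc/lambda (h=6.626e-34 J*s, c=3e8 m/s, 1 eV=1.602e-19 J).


E = hc / lambda
= (6.626e-34)(3e8) / (783.2e-9)
= 1.9878e-25 / 7.8320e-07
= 2.5380e-19 J
Converting to eV: 2.5380e-19 / 1.602e-19
= 1.5843 eV

1.5843


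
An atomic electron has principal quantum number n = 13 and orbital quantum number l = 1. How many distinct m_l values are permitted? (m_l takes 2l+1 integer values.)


m_l ranges from -l to +l in integer steps
So m_l goes from -1 to +1
Count = 2l + 1 = 2*1 + 1
= 3

3


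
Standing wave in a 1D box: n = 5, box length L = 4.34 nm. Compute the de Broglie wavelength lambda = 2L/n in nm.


lambda = 2L / n
= 2 * 4.34 / 5
= 8.68 / 5
= 1.736 nm

1.736


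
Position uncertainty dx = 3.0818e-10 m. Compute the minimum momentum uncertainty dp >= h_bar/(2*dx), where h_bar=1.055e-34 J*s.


dp = h_bar / (2 * dx)
= 1.055e-34 / (2 * 3.0818e-10)
= 1.055e-34 / 6.1636e-10
= 1.7117e-25 kg*m/s

1.7117e-25


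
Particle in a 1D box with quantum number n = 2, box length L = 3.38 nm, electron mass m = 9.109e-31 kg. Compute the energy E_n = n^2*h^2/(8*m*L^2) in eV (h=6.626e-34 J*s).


E = n^2 * h^2 / (8 * m * L^2)
= 2^2 * (6.626e-34)^2 / (8 * 9.109e-31 * (3.38e-9)^2)
= 4 * 4.3904e-67 / (8 * 9.109e-31 * 1.1424e-17)
= 2.1094e-20 J
= 0.1317 eV

0.1317


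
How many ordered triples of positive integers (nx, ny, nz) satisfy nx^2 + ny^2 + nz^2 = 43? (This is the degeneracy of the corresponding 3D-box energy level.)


Enumerate all (nx, ny, nz) with nx^2 + ny^2 + nz^2 = 43:
(3,3,5)
(3,5,3)
(5,3,3)
Total degeneracy = 3

3


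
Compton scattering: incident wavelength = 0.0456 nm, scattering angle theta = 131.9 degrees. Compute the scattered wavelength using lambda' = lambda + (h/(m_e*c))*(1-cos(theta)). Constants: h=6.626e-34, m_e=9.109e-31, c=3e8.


Compton wavelength: h/(m_e*c) = 2.4247e-12 m
d_lambda = 2.4247e-12 * (1 - cos(131.9 deg))
= 2.4247e-12 * 1.667833
= 4.0440e-12 m = 0.004044 nm
lambda' = 0.0456 + 0.004044
= 0.049644 nm

0.049644


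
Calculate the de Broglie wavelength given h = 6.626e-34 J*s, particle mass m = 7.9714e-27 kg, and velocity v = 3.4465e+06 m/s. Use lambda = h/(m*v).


lambda = h / (m * v)
= 6.626e-34 / (7.9714e-27 * 3.4465e+06)
= 6.626e-34 / 2.7473e-20
= 2.4118e-14 m

2.4118e-14


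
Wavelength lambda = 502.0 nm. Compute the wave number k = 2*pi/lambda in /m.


k = 2 * pi / lambda
= 6.2832 / (502.0e-9)
= 6.2832 / 5.0200e-07
= 1.2516e+07 /m

1.2516e+07


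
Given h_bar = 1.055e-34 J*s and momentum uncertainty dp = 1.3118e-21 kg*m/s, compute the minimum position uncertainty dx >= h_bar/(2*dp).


dx = h_bar / (2 * dp)
= 1.055e-34 / (2 * 1.3118e-21)
= 1.055e-34 / 2.6236e-21
= 4.0212e-14 m

4.0212e-14


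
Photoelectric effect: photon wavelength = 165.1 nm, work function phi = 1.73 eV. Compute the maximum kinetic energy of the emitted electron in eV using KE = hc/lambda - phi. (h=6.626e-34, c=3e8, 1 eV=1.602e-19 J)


E_photon = hc / lambda
= (6.626e-34)(3e8) / (165.1e-9)
= 1.2040e-18 J
= 7.5156 eV
KE = E_photon - phi
= 7.5156 - 1.73
= 5.7856 eV

5.7856


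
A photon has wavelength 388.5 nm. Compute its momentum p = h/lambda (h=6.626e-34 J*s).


p = h / lambda
= 6.626e-34 / (388.5e-9)
= 6.626e-34 / 3.8850e-07
= 1.7055e-27 kg*m/s

1.7055e-27


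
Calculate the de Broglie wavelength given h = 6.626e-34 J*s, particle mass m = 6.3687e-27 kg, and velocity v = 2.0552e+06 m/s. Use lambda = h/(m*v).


lambda = h / (m * v)
= 6.626e-34 / (6.3687e-27 * 2.0552e+06)
= 6.626e-34 / 1.3089e-20
= 5.0623e-14 m

5.0623e-14


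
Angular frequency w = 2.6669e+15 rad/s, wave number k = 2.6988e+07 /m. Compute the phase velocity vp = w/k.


vp = w / k
= 2.6669e+15 / 2.6988e+07
= 9.8818e+07 m/s

9.8818e+07


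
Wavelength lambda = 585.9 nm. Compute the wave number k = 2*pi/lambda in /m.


k = 2 * pi / lambda
= 6.2832 / (585.9e-9)
= 6.2832 / 5.8590e-07
= 1.0724e+07 /m

1.0724e+07


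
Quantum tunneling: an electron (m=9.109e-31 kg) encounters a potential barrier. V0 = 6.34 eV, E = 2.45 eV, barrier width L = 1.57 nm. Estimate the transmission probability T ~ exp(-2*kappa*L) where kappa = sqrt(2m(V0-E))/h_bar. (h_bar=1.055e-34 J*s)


V0 - E = 3.89 eV = 6.2318e-19 J
kappa = sqrt(2 * m * (V0-E)) / h_bar
= sqrt(2 * 9.109e-31 * 6.2318e-19) / 1.055e-34
= 1.0100e+10 /m
2*kappa*L = 2 * 1.0100e+10 * 1.57e-9
= 31.7127
T = exp(-31.7127) = 1.687864e-14

1.687864e-14


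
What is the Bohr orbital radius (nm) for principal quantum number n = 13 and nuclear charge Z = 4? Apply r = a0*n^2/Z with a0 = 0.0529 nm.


r = a0 * n^2 / Z
= 0.0529 * 13^2 / 4
= 0.0529 * 169 / 4
= 2.235 nm

2.235


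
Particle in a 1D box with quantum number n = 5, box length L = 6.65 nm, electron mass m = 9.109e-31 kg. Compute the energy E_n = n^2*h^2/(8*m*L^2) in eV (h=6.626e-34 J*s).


E = n^2 * h^2 / (8 * m * L^2)
= 5^2 * (6.626e-34)^2 / (8 * 9.109e-31 * (6.65e-9)^2)
= 25 * 4.3904e-67 / (8 * 9.109e-31 * 4.4223e-17)
= 3.4060e-20 J
= 0.2126 eV

0.2126


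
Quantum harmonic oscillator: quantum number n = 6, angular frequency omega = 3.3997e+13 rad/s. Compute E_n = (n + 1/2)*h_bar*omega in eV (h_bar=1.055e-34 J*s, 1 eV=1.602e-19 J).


E = (n + 1/2) * h_bar * omega
= (6 + 0.5) * 1.055e-34 * 3.3997e+13
= 6.5 * 3.5867e-21
= 2.3313e-20 J
= 0.1455 eV

0.1455


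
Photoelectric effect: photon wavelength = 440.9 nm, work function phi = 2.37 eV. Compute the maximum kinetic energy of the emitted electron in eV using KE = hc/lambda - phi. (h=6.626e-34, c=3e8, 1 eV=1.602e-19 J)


E_photon = hc / lambda
= (6.626e-34)(3e8) / (440.9e-9)
= 4.5085e-19 J
= 2.8143 eV
KE = E_photon - phi
= 2.8143 - 2.37
= 0.4443 eV

0.4443


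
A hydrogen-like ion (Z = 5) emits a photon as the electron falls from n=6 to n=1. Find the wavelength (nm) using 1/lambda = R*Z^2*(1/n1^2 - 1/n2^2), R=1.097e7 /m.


1/lambda = R * Z^2 * (1/n1^2 - 1/n2^2)
= 1.097e7 * 5^2 * (1/1^2 - 1/6^2)
= 1.097e7 * 25 * (1.0 - 0.027778)
= 2.6663e+08 /m
lambda = 1 / 2.6663e+08
= 3.7505 nm

3.7505


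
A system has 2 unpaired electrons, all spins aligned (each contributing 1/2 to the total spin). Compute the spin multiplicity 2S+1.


Total spin S = N * (1/2) = 2 * 0.5 = 1.0
Spin multiplicity = 2S + 1
= 2 * 1.0 + 1
= 3

3


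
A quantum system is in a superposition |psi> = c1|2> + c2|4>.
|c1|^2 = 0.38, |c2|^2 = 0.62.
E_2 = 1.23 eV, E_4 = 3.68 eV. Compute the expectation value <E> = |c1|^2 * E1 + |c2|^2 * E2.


<E> = |c1|^2 * E1 + |c2|^2 * E2
= 0.38 * 1.23 + 0.62 * 3.68
= 0.4674 + 2.2816
= 2.749 eV

2.749


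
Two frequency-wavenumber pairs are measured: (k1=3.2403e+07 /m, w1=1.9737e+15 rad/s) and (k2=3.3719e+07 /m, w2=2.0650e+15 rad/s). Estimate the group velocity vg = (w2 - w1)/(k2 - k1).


vg = (w2 - w1) / (k2 - k1)
= (2.0650e+15 - 1.9737e+15) / (3.3719e+07 - 3.2403e+07)
= 9.1300e+13 / 1.3160e+06
= 6.9377e+07 m/s

6.9377e+07


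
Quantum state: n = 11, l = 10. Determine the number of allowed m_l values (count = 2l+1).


m_l ranges from -l to +l in integer steps
So m_l goes from -10 to +10
Count = 2l + 1 = 2*10 + 1
= 21

21


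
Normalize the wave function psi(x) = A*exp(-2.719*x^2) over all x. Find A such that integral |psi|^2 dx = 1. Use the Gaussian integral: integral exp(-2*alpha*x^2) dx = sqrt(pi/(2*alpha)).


integral |psi|^2 dx = A^2 * sqrt(pi/(2*alpha)) = 1
A^2 = sqrt(2*alpha/pi)
= sqrt(2 * 2.719 / pi)
= 1.315663
A = sqrt(1.315663)
= 1.147

1.147


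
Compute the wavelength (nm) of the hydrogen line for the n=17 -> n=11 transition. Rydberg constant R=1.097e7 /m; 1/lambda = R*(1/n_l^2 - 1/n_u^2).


1/lambda = R * (1/n_l^2 - 1/n_u^2)
= 1.097e7 * (1/11^2 - 1/17^2)
= 1.097e7 * (0.008264 - 0.00346)
= 1.097e7 * 0.004804
= 5.2703e+04 /m
lambda = 1 / 5.2703e+04 = 18974.3673 nm

18974.3673


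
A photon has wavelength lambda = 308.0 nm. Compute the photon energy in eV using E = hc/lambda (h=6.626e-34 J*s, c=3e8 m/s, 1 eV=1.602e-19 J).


E = hc / lambda
= (6.626e-34)(3e8) / (308.0e-9)
= 1.9878e-25 / 3.0800e-07
= 6.4539e-19 J
Converting to eV: 6.4539e-19 / 1.602e-19
= 4.0286 eV

4.0286


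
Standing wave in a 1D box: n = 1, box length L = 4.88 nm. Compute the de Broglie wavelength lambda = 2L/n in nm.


lambda = 2L / n
= 2 * 4.88 / 1
= 9.76 / 1
= 9.76 nm

9.76


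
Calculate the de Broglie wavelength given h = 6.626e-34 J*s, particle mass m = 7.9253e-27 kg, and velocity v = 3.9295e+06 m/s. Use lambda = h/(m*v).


lambda = h / (m * v)
= 6.626e-34 / (7.9253e-27 * 3.9295e+06)
= 6.626e-34 / 3.1142e-20
= 2.1276e-14 m

2.1276e-14


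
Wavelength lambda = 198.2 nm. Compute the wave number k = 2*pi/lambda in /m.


k = 2 * pi / lambda
= 6.2832 / (198.2e-9)
= 6.2832 / 1.9820e-07
= 3.1701e+07 /m

3.1701e+07


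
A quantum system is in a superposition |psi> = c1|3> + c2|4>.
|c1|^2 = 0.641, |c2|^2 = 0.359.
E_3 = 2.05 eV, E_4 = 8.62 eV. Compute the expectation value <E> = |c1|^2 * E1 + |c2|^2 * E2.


<E> = |c1|^2 * E1 + |c2|^2 * E2
= 0.641 * 2.05 + 0.359 * 8.62
= 1.314 + 3.0946
= 4.4086 eV

4.4086


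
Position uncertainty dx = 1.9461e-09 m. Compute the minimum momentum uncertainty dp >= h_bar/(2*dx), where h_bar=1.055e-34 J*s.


dp = h_bar / (2 * dx)
= 1.055e-34 / (2 * 1.9461e-09)
= 1.055e-34 / 3.8922e-09
= 2.7105e-26 kg*m/s

2.7105e-26


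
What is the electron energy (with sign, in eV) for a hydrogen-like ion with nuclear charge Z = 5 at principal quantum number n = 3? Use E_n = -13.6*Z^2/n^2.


E_n = -13.6 * Z^2 / n^2
= -13.6 * 5^2 / 3^2
= -13.6 * 25 / 9
= -37.7778 eV

-37.7778


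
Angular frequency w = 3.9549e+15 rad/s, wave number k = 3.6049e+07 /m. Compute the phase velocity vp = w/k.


vp = w / k
= 3.9549e+15 / 3.6049e+07
= 1.0971e+08 m/s

1.0971e+08


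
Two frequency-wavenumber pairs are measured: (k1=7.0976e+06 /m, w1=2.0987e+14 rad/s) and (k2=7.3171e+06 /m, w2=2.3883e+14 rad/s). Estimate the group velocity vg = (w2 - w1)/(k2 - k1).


vg = (w2 - w1) / (k2 - k1)
= (2.3883e+14 - 2.0987e+14) / (7.3171e+06 - 7.0976e+06)
= 2.8960e+13 / 2.1950e+05
= 1.3194e+08 m/s

1.3194e+08


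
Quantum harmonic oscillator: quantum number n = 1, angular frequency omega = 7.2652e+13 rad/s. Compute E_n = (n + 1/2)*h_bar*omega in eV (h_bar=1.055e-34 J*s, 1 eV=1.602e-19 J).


E = (n + 1/2) * h_bar * omega
= (1 + 0.5) * 1.055e-34 * 7.2652e+13
= 1.5 * 7.6648e-21
= 1.1497e-20 J
= 0.0718 eV

0.0718


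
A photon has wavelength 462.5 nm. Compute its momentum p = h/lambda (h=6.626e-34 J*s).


p = h / lambda
= 6.626e-34 / (462.5e-9)
= 6.626e-34 / 4.6250e-07
= 1.4326e-27 kg*m/s

1.4326e-27


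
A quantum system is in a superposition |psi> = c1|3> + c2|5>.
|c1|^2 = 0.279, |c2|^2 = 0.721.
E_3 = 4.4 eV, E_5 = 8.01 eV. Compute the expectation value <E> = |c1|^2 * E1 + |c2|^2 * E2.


<E> = |c1|^2 * E1 + |c2|^2 * E2
= 0.279 * 4.4 + 0.721 * 8.01
= 1.2276 + 5.7752
= 7.0028 eV

7.0028


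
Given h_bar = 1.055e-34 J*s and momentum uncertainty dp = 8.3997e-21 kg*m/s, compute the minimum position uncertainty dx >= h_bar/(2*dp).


dx = h_bar / (2 * dp)
= 1.055e-34 / (2 * 8.3997e-21)
= 1.055e-34 / 1.6799e-20
= 6.2800e-15 m

6.2800e-15


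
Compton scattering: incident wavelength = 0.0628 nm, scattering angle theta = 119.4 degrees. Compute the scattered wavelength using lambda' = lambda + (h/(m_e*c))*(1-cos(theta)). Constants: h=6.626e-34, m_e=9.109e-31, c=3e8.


Compton wavelength: h/(m_e*c) = 2.4247e-12 m
d_lambda = 2.4247e-12 * (1 - cos(119.4 deg))
= 2.4247e-12 * 1.490904
= 3.6150e-12 m = 0.003615 nm
lambda' = 0.0628 + 0.003615
= 0.066415 nm

0.066415


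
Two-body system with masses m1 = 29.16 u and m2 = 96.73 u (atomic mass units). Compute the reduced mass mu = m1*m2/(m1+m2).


mu = m1 * m2 / (m1 + m2)
= 29.16 * 96.73 / (29.16 + 96.73)
= 2820.6468 / 125.89
= 22.4056 u

22.4056


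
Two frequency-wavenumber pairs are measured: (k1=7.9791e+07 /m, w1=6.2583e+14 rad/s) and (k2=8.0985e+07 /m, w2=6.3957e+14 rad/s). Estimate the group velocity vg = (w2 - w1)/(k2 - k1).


vg = (w2 - w1) / (k2 - k1)
= (6.3957e+14 - 6.2583e+14) / (8.0985e+07 - 7.9791e+07)
= 1.3740e+13 / 1.1940e+06
= 1.1508e+07 m/s

1.1508e+07


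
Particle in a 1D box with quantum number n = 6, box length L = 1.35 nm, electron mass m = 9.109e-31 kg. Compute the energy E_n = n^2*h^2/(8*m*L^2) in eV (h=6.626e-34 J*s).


E = n^2 * h^2 / (8 * m * L^2)
= 6^2 * (6.626e-34)^2 / (8 * 9.109e-31 * (1.35e-9)^2)
= 36 * 4.3904e-67 / (8 * 9.109e-31 * 1.8225e-18)
= 1.1901e-18 J
= 7.4287 eV

7.4287


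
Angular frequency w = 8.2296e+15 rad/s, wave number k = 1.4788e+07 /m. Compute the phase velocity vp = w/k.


vp = w / k
= 8.2296e+15 / 1.4788e+07
= 5.5651e+08 m/s

5.5651e+08


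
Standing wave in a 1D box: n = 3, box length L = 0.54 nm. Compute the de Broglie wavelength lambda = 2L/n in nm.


lambda = 2L / n
= 2 * 0.54 / 3
= 1.08 / 3
= 0.36 nm

0.36


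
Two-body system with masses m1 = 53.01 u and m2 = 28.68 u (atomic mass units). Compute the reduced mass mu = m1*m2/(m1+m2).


mu = m1 * m2 / (m1 + m2)
= 53.01 * 28.68 / (53.01 + 28.68)
= 1520.3268 / 81.69
= 18.6109 u

18.6109


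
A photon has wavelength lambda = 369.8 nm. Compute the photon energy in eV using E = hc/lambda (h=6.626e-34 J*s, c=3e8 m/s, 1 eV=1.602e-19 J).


E = hc / lambda
= (6.626e-34)(3e8) / (369.8e-9)
= 1.9878e-25 / 3.6980e-07
= 5.3753e-19 J
Converting to eV: 5.3753e-19 / 1.602e-19
= 3.3554 eV

3.3554


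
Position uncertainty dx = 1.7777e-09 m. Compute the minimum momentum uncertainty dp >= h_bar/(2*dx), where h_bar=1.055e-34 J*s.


dp = h_bar / (2 * dx)
= 1.055e-34 / (2 * 1.7777e-09)
= 1.055e-34 / 3.5554e-09
= 2.9673e-26 kg*m/s

2.9673e-26


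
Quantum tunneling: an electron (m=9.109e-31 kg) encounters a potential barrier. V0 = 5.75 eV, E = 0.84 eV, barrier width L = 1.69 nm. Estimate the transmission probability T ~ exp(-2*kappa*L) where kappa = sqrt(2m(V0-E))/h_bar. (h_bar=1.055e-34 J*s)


V0 - E = 4.91 eV = 7.8658e-19 J
kappa = sqrt(2 * m * (V0-E)) / h_bar
= sqrt(2 * 9.109e-31 * 7.8658e-19) / 1.055e-34
= 1.1347e+10 /m
2*kappa*L = 2 * 1.1347e+10 * 1.69e-9
= 38.3519
T = exp(-38.3519) = 2.207968e-17

2.207968e-17


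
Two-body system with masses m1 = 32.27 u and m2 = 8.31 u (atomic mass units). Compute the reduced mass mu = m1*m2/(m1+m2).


mu = m1 * m2 / (m1 + m2)
= 32.27 * 8.31 / (32.27 + 8.31)
= 268.1637 / 40.58
= 6.6083 u

6.6083


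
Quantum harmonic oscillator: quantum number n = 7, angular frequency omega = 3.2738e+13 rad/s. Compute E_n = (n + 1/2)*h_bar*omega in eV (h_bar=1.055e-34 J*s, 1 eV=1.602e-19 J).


E = (n + 1/2) * h_bar * omega
= (7 + 0.5) * 1.055e-34 * 3.2738e+13
= 7.5 * 3.4539e-21
= 2.5904e-20 J
= 0.1617 eV

0.1617


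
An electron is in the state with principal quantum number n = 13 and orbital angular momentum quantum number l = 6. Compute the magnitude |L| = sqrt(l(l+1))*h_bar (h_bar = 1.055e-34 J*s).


L = sqrt(l*(l+1)) * h_bar
= sqrt(6 * 7) * 1.055e-34
= sqrt(42) * 1.055e-34
= 6.4807 * 1.055e-34
= 6.8372e-34 J*s

6.8372e-34


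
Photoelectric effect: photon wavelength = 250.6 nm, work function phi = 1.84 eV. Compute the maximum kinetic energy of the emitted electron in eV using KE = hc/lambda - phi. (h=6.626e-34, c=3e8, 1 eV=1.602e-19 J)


E_photon = hc / lambda
= (6.626e-34)(3e8) / (250.6e-9)
= 7.9322e-19 J
= 4.9514 eV
KE = E_photon - phi
= 4.9514 - 1.84
= 3.1114 eV

3.1114


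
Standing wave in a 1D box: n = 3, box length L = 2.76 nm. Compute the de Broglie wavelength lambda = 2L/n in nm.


lambda = 2L / n
= 2 * 2.76 / 3
= 5.52 / 3
= 1.84 nm

1.84


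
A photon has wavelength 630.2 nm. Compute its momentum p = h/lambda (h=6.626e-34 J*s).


p = h / lambda
= 6.626e-34 / (630.2e-9)
= 6.626e-34 / 6.3020e-07
= 1.0514e-27 kg*m/s

1.0514e-27


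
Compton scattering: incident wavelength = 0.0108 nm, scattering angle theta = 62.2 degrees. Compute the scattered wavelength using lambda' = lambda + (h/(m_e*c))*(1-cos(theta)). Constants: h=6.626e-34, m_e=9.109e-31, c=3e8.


Compton wavelength: h/(m_e*c) = 2.4247e-12 m
d_lambda = 2.4247e-12 * (1 - cos(62.2 deg))
= 2.4247e-12 * 0.533613
= 1.2939e-12 m = 0.001294 nm
lambda' = 0.0108 + 0.001294
= 0.012094 nm

0.012094


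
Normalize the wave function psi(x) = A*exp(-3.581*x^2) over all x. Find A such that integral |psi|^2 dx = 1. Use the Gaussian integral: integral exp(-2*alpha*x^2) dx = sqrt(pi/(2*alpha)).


integral |psi|^2 dx = A^2 * sqrt(pi/(2*alpha)) = 1
A^2 = sqrt(2*alpha/pi)
= sqrt(2 * 3.581 / pi)
= 1.509879
A = sqrt(1.509879)
= 1.2288

1.2288


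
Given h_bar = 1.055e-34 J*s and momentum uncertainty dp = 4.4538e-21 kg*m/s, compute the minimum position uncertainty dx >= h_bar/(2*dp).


dx = h_bar / (2 * dp)
= 1.055e-34 / (2 * 4.4538e-21)
= 1.055e-34 / 8.9076e-21
= 1.1844e-14 m

1.1844e-14


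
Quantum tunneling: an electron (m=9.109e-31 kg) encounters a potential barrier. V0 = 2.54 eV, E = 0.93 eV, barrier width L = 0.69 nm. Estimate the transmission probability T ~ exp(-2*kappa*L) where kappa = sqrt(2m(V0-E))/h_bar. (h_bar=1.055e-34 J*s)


V0 - E = 1.61 eV = 2.5792e-19 J
kappa = sqrt(2 * m * (V0-E)) / h_bar
= sqrt(2 * 9.109e-31 * 2.5792e-19) / 1.055e-34
= 6.4974e+09 /m
2*kappa*L = 2 * 6.4974e+09 * 0.69e-9
= 8.9665
T = exp(-8.9665) = 1.276188e-04

1.276188e-04


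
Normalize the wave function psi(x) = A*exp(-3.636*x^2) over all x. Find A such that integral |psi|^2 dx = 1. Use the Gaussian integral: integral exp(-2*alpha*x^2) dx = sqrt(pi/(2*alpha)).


integral |psi|^2 dx = A^2 * sqrt(pi/(2*alpha)) = 1
A^2 = sqrt(2*alpha/pi)
= sqrt(2 * 3.636 / pi)
= 1.52143
A = sqrt(1.52143)
= 1.2335

1.2335


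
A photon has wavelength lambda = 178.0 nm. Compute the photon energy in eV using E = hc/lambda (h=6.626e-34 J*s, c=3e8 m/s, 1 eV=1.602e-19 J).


E = hc / lambda
= (6.626e-34)(3e8) / (178.0e-9)
= 1.9878e-25 / 1.7800e-07
= 1.1167e-18 J
Converting to eV: 1.1167e-18 / 1.602e-19
= 6.9709 eV

6.9709


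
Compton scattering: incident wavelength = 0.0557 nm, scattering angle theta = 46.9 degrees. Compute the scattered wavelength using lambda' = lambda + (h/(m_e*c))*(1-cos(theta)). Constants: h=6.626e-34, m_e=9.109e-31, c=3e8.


Compton wavelength: h/(m_e*c) = 2.4247e-12 m
d_lambda = 2.4247e-12 * (1 - cos(46.9 deg))
= 2.4247e-12 * 0.316726
= 7.6797e-13 m = 0.000768 nm
lambda' = 0.0557 + 0.000768
= 0.056468 nm

0.056468


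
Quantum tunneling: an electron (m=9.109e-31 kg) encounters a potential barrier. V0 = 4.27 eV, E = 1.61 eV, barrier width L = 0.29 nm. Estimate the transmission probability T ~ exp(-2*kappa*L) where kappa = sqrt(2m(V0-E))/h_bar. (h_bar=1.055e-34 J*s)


V0 - E = 2.66 eV = 4.2613e-19 J
kappa = sqrt(2 * m * (V0-E)) / h_bar
= sqrt(2 * 9.109e-31 * 4.2613e-19) / 1.055e-34
= 8.3516e+09 /m
2*kappa*L = 2 * 8.3516e+09 * 0.29e-9
= 4.8439
T = exp(-4.8439) = 7.876032e-03

7.876032e-03


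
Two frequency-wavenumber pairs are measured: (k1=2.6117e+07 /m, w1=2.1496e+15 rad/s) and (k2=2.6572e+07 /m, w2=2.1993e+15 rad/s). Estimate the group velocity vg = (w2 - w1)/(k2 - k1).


vg = (w2 - w1) / (k2 - k1)
= (2.1993e+15 - 2.1496e+15) / (2.6572e+07 - 2.6117e+07)
= 4.9700e+13 / 4.5500e+05
= 1.0923e+08 m/s

1.0923e+08


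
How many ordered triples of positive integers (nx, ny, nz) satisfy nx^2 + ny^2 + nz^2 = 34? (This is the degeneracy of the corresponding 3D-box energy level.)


Enumerate all (nx, ny, nz) with nx^2 + ny^2 + nz^2 = 34:
(3,3,4)
(3,4,3)
(4,3,3)
Total degeneracy = 3

3


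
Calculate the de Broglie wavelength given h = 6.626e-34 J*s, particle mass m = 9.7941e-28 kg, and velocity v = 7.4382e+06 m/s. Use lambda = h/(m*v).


lambda = h / (m * v)
= 6.626e-34 / (9.7941e-28 * 7.4382e+06)
= 6.626e-34 / 7.2850e-21
= 9.0953e-14 m

9.0953e-14


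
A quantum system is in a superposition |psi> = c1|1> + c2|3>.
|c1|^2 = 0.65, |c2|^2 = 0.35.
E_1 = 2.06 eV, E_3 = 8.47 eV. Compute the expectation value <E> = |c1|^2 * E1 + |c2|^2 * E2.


<E> = |c1|^2 * E1 + |c2|^2 * E2
= 0.65 * 2.06 + 0.35 * 8.47
= 1.339 + 2.9645
= 4.3035 eV

4.3035


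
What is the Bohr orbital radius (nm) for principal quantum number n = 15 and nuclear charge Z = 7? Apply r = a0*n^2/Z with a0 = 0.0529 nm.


r = a0 * n^2 / Z
= 0.0529 * 15^2 / 7
= 0.0529 * 225 / 7
= 1.7004 nm

1.7004


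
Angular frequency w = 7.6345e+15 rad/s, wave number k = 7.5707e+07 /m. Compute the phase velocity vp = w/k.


vp = w / k
= 7.6345e+15 / 7.5707e+07
= 1.0084e+08 m/s

1.0084e+08


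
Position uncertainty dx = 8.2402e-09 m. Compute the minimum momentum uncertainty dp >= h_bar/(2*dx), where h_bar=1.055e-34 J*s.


dp = h_bar / (2 * dx)
= 1.055e-34 / (2 * 8.2402e-09)
= 1.055e-34 / 1.6480e-08
= 6.4015e-27 kg*m/s

6.4015e-27


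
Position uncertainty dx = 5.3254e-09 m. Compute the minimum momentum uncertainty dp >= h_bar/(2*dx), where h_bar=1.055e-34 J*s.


dp = h_bar / (2 * dx)
= 1.055e-34 / (2 * 5.3254e-09)
= 1.055e-34 / 1.0651e-08
= 9.9054e-27 kg*m/s

9.9054e-27


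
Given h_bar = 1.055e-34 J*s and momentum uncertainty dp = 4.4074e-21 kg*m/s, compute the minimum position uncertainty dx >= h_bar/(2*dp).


dx = h_bar / (2 * dp)
= 1.055e-34 / (2 * 4.4074e-21)
= 1.055e-34 / 8.8148e-21
= 1.1969e-14 m

1.1969e-14


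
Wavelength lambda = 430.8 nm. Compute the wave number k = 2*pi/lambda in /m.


k = 2 * pi / lambda
= 6.2832 / (430.8e-9)
= 6.2832 / 4.3080e-07
= 1.4585e+07 /m

1.4585e+07


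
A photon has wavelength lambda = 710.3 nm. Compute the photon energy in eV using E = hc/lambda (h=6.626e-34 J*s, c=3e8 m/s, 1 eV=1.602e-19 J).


E = hc / lambda
= (6.626e-34)(3e8) / (710.3e-9)
= 1.9878e-25 / 7.1030e-07
= 2.7985e-19 J
Converting to eV: 2.7985e-19 / 1.602e-19
= 1.7469 eV

1.7469


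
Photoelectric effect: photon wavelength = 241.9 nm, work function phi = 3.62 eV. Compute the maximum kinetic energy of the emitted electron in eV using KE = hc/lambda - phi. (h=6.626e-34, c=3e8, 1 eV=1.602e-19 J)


E_photon = hc / lambda
= (6.626e-34)(3e8) / (241.9e-9)
= 8.2174e-19 J
= 5.1295 eV
KE = E_photon - phi
= 5.1295 - 3.62
= 1.5095 eV

1.5095


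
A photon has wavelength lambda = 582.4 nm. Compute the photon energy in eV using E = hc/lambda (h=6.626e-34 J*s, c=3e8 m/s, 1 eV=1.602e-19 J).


E = hc / lambda
= (6.626e-34)(3e8) / (582.4e-9)
= 1.9878e-25 / 5.8240e-07
= 3.4131e-19 J
Converting to eV: 3.4131e-19 / 1.602e-19
= 2.1305 eV

2.1305


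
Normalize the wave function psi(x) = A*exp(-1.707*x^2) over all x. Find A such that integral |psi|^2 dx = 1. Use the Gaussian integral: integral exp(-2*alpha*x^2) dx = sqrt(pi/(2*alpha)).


integral |psi|^2 dx = A^2 * sqrt(pi/(2*alpha)) = 1
A^2 = sqrt(2*alpha/pi)
= sqrt(2 * 1.707 / pi)
= 1.042454
A = sqrt(1.042454)
= 1.021

1.021


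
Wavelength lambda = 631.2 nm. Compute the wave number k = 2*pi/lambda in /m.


k = 2 * pi / lambda
= 6.2832 / (631.2e-9)
= 6.2832 / 6.3120e-07
= 9.9543e+06 /m

9.9543e+06


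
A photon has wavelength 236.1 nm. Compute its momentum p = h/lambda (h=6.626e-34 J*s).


p = h / lambda
= 6.626e-34 / (236.1e-9)
= 6.626e-34 / 2.3610e-07
= 2.8064e-27 kg*m/s

2.8064e-27


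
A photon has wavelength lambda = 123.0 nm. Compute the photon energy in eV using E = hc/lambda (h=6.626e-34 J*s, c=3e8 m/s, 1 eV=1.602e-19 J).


E = hc / lambda
= (6.626e-34)(3e8) / (123.0e-9)
= 1.9878e-25 / 1.2300e-07
= 1.6161e-18 J
Converting to eV: 1.6161e-18 / 1.602e-19
= 10.088 eV

10.088


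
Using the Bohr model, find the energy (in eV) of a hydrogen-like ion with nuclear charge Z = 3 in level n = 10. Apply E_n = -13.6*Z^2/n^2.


E_n = -13.6 * Z^2 / n^2
= -13.6 * 3^2 / 10^2
= -13.6 * 9 / 100
= -1.224 eV

-1.224


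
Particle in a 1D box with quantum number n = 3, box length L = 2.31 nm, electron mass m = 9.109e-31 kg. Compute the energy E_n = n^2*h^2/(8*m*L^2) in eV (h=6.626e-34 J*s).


E = n^2 * h^2 / (8 * m * L^2)
= 3^2 * (6.626e-34)^2 / (8 * 9.109e-31 * (2.31e-9)^2)
= 9 * 4.3904e-67 / (8 * 9.109e-31 * 5.3361e-18)
= 1.0162e-19 J
= 0.6343 eV

0.6343


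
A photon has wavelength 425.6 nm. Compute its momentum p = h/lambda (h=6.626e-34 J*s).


p = h / lambda
= 6.626e-34 / (425.6e-9)
= 6.626e-34 / 4.2560e-07
= 1.5569e-27 kg*m/s

1.5569e-27


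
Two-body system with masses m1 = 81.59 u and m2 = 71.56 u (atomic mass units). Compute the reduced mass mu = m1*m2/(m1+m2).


mu = m1 * m2 / (m1 + m2)
= 81.59 * 71.56 / (81.59 + 71.56)
= 5838.5804 / 153.15
= 38.1233 u

38.1233


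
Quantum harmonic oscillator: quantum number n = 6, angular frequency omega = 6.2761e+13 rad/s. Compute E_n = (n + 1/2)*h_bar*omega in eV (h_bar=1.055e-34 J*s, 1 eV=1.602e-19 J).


E = (n + 1/2) * h_bar * omega
= (6 + 0.5) * 1.055e-34 * 6.2761e+13
= 6.5 * 6.6213e-21
= 4.3038e-20 J
= 0.2687 eV

0.2687


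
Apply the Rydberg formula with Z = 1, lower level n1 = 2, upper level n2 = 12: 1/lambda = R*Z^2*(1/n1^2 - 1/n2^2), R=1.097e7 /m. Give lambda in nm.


1/lambda = R * Z^2 * (1/n1^2 - 1/n2^2)
= 1.097e7 * 1^2 * (1/2^2 - 1/12^2)
= 1.097e7 * 1 * (0.25 - 0.006944)
= 2.6663e+06 /m
lambda = 1 / 2.6663e+06
= 375.0488 nm

375.0488


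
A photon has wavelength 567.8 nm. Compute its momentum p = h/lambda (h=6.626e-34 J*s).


p = h / lambda
= 6.626e-34 / (567.8e-9)
= 6.626e-34 / 5.6780e-07
= 1.1670e-27 kg*m/s

1.1670e-27


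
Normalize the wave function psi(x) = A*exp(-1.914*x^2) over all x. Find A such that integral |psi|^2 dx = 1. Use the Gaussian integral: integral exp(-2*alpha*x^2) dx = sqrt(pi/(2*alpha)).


integral |psi|^2 dx = A^2 * sqrt(pi/(2*alpha)) = 1
A^2 = sqrt(2*alpha/pi)
= sqrt(2 * 1.914 / pi)
= 1.103852
A = sqrt(1.103852)
= 1.0506

1.0506


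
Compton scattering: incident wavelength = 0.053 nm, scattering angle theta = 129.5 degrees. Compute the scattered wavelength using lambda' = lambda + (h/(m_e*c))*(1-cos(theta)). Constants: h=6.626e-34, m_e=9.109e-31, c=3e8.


Compton wavelength: h/(m_e*c) = 2.4247e-12 m
d_lambda = 2.4247e-12 * (1 - cos(129.5 deg))
= 2.4247e-12 * 1.636078
= 3.9670e-12 m = 0.003967 nm
lambda' = 0.053 + 0.003967
= 0.056967 nm

0.056967


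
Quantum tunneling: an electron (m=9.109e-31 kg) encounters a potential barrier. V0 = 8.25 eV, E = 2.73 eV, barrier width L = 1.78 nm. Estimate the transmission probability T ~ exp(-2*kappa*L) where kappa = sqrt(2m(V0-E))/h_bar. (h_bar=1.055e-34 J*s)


V0 - E = 5.52 eV = 8.8430e-19 J
kappa = sqrt(2 * m * (V0-E)) / h_bar
= sqrt(2 * 9.109e-31 * 8.8430e-19) / 1.055e-34
= 1.2031e+10 /m
2*kappa*L = 2 * 1.2031e+10 * 1.78e-9
= 42.8301
T = exp(-42.8301) = 2.506925e-19

2.506925e-19


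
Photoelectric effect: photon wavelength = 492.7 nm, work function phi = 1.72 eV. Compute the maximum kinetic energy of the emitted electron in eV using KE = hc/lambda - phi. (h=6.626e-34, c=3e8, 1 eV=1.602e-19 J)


E_photon = hc / lambda
= (6.626e-34)(3e8) / (492.7e-9)
= 4.0345e-19 J
= 2.5184 eV
KE = E_photon - phi
= 2.5184 - 1.72
= 0.7984 eV

0.7984


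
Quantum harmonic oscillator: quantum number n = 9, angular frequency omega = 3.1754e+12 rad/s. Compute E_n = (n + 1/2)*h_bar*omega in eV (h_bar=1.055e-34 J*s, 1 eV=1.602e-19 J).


E = (n + 1/2) * h_bar * omega
= (9 + 0.5) * 1.055e-34 * 3.1754e+12
= 9.5 * 3.3500e-22
= 3.1825e-21 J
= 0.0199 eV

0.0199


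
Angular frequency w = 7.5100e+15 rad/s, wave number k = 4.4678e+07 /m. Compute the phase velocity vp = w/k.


vp = w / k
= 7.5100e+15 / 4.4678e+07
= 1.6809e+08 m/s

1.6809e+08


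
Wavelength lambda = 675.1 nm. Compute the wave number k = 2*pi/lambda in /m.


k = 2 * pi / lambda
= 6.2832 / (675.1e-9)
= 6.2832 / 6.7510e-07
= 9.3070e+06 /m

9.3070e+06


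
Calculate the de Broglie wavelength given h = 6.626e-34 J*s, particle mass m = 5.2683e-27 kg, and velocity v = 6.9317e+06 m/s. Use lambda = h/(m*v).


lambda = h / (m * v)
= 6.626e-34 / (5.2683e-27 * 6.9317e+06)
= 6.626e-34 / 3.6518e-20
= 1.8144e-14 m

1.8144e-14


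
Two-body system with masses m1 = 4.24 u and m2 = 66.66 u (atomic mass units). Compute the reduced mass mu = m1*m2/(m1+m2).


mu = m1 * m2 / (m1 + m2)
= 4.24 * 66.66 / (4.24 + 66.66)
= 282.6384 / 70.9
= 3.9864 u

3.9864


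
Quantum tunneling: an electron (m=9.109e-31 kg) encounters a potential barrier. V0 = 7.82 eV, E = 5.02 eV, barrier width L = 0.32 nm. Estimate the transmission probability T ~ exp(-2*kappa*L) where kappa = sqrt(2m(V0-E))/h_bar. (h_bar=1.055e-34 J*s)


V0 - E = 2.8 eV = 4.4856e-19 J
kappa = sqrt(2 * m * (V0-E)) / h_bar
= sqrt(2 * 9.109e-31 * 4.4856e-19) / 1.055e-34
= 8.5686e+09 /m
2*kappa*L = 2 * 8.5686e+09 * 0.32e-9
= 5.4839
T = exp(-5.4839) = 4.153174e-03

4.153174e-03


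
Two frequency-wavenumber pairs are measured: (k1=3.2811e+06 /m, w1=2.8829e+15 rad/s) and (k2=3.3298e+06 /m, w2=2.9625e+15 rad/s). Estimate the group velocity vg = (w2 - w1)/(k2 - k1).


vg = (w2 - w1) / (k2 - k1)
= (2.9625e+15 - 2.8829e+15) / (3.3298e+06 - 3.2811e+06)
= 7.9600e+13 / 4.8700e+04
= 1.6345e+09 m/s

1.6345e+09


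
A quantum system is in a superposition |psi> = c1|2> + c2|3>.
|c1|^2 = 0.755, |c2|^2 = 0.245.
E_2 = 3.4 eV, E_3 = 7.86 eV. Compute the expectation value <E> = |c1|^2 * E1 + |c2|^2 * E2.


<E> = |c1|^2 * E1 + |c2|^2 * E2
= 0.755 * 3.4 + 0.245 * 7.86
= 2.567 + 1.9257
= 4.4927 eV

4.4927


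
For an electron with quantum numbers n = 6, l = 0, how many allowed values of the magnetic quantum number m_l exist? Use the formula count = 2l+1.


m_l ranges from -l to +l in integer steps
So m_l goes from -0 to +0
Count = 2l + 1 = 2*0 + 1
= 1

1


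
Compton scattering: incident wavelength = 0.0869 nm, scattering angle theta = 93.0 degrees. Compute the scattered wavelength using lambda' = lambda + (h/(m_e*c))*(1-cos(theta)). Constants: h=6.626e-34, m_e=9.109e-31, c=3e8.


Compton wavelength: h/(m_e*c) = 2.4247e-12 m
d_lambda = 2.4247e-12 * (1 - cos(93.0 deg))
= 2.4247e-12 * 1.052336
= 2.5516e-12 m = 0.002552 nm
lambda' = 0.0869 + 0.002552
= 0.089452 nm

0.089452


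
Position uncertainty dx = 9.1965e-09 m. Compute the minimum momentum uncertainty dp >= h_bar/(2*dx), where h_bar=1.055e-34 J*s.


dp = h_bar / (2 * dx)
= 1.055e-34 / (2 * 9.1965e-09)
= 1.055e-34 / 1.8393e-08
= 5.7359e-27 kg*m/s

5.7359e-27


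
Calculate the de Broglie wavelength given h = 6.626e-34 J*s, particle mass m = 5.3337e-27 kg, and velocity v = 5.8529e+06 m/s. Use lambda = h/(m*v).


lambda = h / (m * v)
= 6.626e-34 / (5.3337e-27 * 5.8529e+06)
= 6.626e-34 / 3.1218e-20
= 2.1225e-14 m

2.1225e-14


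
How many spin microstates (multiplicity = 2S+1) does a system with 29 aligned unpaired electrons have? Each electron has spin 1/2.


Total spin S = N * (1/2) = 29 * 0.5 = 14.5
Spin multiplicity = 2S + 1
= 2 * 14.5 + 1
= 30

30


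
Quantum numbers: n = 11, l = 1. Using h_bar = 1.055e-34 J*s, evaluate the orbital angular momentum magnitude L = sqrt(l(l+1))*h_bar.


L = sqrt(l*(l+1)) * h_bar
= sqrt(1 * 2) * 1.055e-34
= sqrt(2) * 1.055e-34
= 1.4142 * 1.055e-34
= 1.4920e-34 J*s

1.4920e-34


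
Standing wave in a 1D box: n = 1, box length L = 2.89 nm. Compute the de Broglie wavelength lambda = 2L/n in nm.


lambda = 2L / n
= 2 * 2.89 / 1
= 5.78 / 1
= 5.78 nm

5.78


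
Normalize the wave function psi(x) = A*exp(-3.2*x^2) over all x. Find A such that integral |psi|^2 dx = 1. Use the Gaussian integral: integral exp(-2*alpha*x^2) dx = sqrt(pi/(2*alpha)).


integral |psi|^2 dx = A^2 * sqrt(pi/(2*alpha)) = 1
A^2 = sqrt(2*alpha/pi)
= sqrt(2 * 3.2 / pi)
= 1.427299
A = sqrt(1.427299)
= 1.1947

1.1947
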